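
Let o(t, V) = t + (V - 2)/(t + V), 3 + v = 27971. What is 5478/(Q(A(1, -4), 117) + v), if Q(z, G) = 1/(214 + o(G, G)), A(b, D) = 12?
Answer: 212461491/1084725013 ≈ 0.19587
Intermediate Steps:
v = 27968 (v = -3 + 27971 = 27968)
o(t, V) = t + (-2 + V)/(V + t)
Q(z, G) = 1/(214 + (-2 + G + 2*G²)/(2*G)) (Q(z, G) = 1/(214 + (-2 + G + G² + G*G)/(G + G)) = 1/(214 + (-2 + G + G² + G²)/((2*G))) = 1/(214 + (1/(2*G))*(-2 + G + 2*G²)) = 1/(214 + (-2 + G + 2*G²)/(2*G)))
5478/(Q(A(1, -4), 117) + v) = 5478/(2*117/(-2 + 2*117² + 429*117) + 27968) = 5478/(2*117/(-2 + 2*13689 + 50193) + 27968) = 5478/(2*117/(-2 + 27378 + 50193) + 27968) = 5478/(2*117/77569 + 27968) = 5478/(2*117*(1/77569) + 27968) = 5478/(234/77569 + 27968) = 5478/(2169450026/77569) = 5478*(77569/2169450026) = 212461491/1084725013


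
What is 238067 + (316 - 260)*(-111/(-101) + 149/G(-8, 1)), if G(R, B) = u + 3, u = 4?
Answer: 24171375/101 ≈ 2.3932e+5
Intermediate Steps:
G(R, B) = 7 (G(R, B) = 4 + 3 = 7)
238067 + (316 - 260)*(-111/(-101) + 149/G(-8, 1)) = 238067 + (316 - 260)*(-111/(-101) + 149/7) = 238067 + 56*(-111*(-1/101) + 149*(⅐)) = 238067 + 56*(111/101 + 149/7) = 238067 + 56*(15826/707) = 238067 + 126608/101 = 24171375/101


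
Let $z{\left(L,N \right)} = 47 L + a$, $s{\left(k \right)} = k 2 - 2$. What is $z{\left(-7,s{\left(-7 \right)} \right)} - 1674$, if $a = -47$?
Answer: $-2050$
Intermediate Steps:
$s{\left(k \right)} = -2 + 2 k$ ($s{\left(k \right)} = 2 k - 2 = -2 + 2 k$)
$z{\left(L,N \right)} = -47 + 47 L$ ($z{\left(L,N \right)} = 47 L - 47 = -47 + 47 L$)
$z{\left(-7,s{\left(-7 \right)} \right)} - 1674 = \left(-47 + 47 \left(-7\right)\right) - 1674 = \left(-47 - 329\right) - 1674 = -376 - 1674 = -2050$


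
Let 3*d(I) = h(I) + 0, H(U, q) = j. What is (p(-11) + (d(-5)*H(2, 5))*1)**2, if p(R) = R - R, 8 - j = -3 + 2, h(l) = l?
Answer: 225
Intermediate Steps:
j = 9 (j = 8 - (-3 + 2) = 8 - 1*(-1) = 8 + 1 = 9)
H(U, q) = 9
d(I) = I/3 (d(I) = (I + 0)/3 = I/3)
p(R) = 0
(p(-11) + (d(-5)*H(2, 5))*1)**2 = (0 + (((1/3)*(-5))*9)*1)**2 = (0 - 5/3*9*1)**2 = (0 - 15*1)**2 = (0 - 15)**2 = (-15)**2 = 225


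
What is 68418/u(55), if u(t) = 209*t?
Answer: 68418/11495 ≈ 5.9520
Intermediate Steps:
68418/u(55) = 68418/((209*55)) = 68418/11495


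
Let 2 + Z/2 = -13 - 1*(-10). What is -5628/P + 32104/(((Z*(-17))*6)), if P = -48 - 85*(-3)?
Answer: 25138/5865 ≈ 4.2861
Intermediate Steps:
Z = -10 (Z = -4 + 2*(-13 - 1*(-10)) = -4 + 2*(-13 + 10) = -4 + 2*(-3) = -4 - 6 = -10)
P = 207 (P = -48 + 255 = 207)
-5628/P + 32104/(((Z*(-17))*6)) = -5628/207 + 32104/((-10*(-17)*6)) = -5628*1/207 + 32104/((170*6)) = -1876/69 + 32104/1020 = -1876/69 + 32104*(1/1020) = -1876/69 + 8026/255 = 25138/5865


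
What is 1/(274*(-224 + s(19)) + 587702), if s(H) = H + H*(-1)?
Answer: 1/526326 ≈ 1.9000e-6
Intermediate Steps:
s(H) = 0 (s(H) = H - H = 0)
1/(274*(-224 + s(19)) + 587702) = 1/(274*(-224 + 0) + 587702) = 1/(274*(-224) + 587702) = 1/(-61376 + 587702) = 1/526326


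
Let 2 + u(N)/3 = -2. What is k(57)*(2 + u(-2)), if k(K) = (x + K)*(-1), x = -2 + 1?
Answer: 560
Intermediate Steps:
x = -1
u(N) = -12 (u(N) = -6 + 3*(-2) = -6 - 6 = -12)
k(K) = 1 - K (k(K) = (-1 + K)*(-1) = 1 - K)
k(57)*(2 + u(-2)) = (1 - 1*57)*(2 - 12) = (1 - 57)*(-10) = -56*(-10) = 560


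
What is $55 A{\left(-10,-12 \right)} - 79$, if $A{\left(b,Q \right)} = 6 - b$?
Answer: $801$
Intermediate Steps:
$55 A{\left(-10,-12 \right)} - 79 = 55 \left(6 - -10\right) - 79 = 55 \left(6 + 10\right) - 79 = 55 \cdot 16 - 79 = 880 - 79 = 801$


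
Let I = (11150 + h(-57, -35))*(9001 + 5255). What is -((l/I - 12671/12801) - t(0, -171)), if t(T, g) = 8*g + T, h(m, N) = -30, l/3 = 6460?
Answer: -15411526102529/11273891904 ≈ -1367.0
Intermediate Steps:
l = 19380 (l = 3*6460 = 19380)
I = 158526720 (I = (11150 - 30)*(9001 + 5255) = 11120*14256 = 158526720)
t(T, g) = T + 8*g
-((l/I - 12671/12801) - t(0, -171)) = -((19380/158526720 - 12671/12801) - (0 + 8*(-171))) = -((19380*(1/158526720) - 12671*1/12801) - (0 - 1368)) = -((323/2642112 - 12671/12801) - 1*(-1368)) = -(-11158022143/11273891904 + 1368) = -1*15411526102529/11273891904 = -15411526102529/11273891904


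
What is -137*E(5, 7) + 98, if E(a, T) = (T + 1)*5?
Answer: -5382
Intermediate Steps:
E(a, T) = 5 + 5*T (E(a, T) = (1 + T)*5 = 5 + 5*T)
-137*E(5, 7) + 98 = -137*(5 + 5*7) + 98 = -137*(5 + 35) + 98 = -137*40 + 98 = -5480 + 98 = -5382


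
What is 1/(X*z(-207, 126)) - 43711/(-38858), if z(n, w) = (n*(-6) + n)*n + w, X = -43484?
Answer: 203491109670307/180898573329684 ≈ 1.1249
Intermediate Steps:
z(n, w) = w - 5*n² (z(n, w) = (-6*n + n)*n + w = (-5*n)*n + w = -5*n² + w = w - 5*n²)
1/(X*z(-207, 126)) - 43711/(-38858) = 1/((-43484)*(126 - 5*(-207)²)) - 43711/(-38858) = -1/(43484*(126 - 5*42849)) - 43711*(-1/38858) = -1/(43484*(126 - 214245)) + 43711/38858 = -1/43484/(-214119) + 43711/38858 = -1/43484*(-1/214119) + 43711/38858 = 1/9310750596 + 43711/38858 = 203491109670307/180898573329684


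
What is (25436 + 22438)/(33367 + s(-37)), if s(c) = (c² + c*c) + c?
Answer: 23937/18034 ≈ 1.3273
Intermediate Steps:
s(c) = c + 2*c² (s(c) = (c² + c²) + c = 2*c² + c = c + 2*c²)
(25436 + 22438)/(33367 + s(-37)) = (25436 + 22438)/(33367 - 37*(1 + 2*(-37))) = 47874/(33367 - 37*(1 - 74)) = 47874/(33367 - 37*(-73)) = 47874/(33367 + 2701) = 47874/36068 = 47874*(1/36068) = 23937/18034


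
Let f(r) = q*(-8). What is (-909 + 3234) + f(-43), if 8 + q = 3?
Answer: 2365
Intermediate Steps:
q = -5 (q = -8 + 3 = -5)
f(r) = 40 (f(r) = -5*(-8) = 40)
(-909 + 3234) + f(-43) = (-909 + 3234) + 40 = 2325 + 40 = 2365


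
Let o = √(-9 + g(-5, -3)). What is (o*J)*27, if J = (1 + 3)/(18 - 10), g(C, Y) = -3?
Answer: 27*I*√3 ≈ 46.765*I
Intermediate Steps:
J = ½ (J = 4/8 = 4*(⅛) = ½ ≈ 0.50000)
o = 2*I*√3 (o = √(-9 - 3) = √(-12) = 2*I*√3 ≈ 3.4641*I)
(o*J)*27 = ((2*I*√3)*(½))*27 = (I*√3)*27 = 27*I*√3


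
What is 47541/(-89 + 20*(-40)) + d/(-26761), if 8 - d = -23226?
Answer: -184699961/3398647 ≈ -54.345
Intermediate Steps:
d = 23234 (d = 8 - 1*(-23226) = 8 + 23226 = 23234)
47541/(-89 + 20*(-40)) + d/(-26761) = 47541/(-89 + 20*(-40)) + 23234/(-26761) = 47541/(-89 - 800) + 23234*(-1/26761) = 47541/(-889) - 23234/26761 = 47541*(-1/889) - 23234/26761 = -47541/889 - 23234/26761 = -184699961/3398647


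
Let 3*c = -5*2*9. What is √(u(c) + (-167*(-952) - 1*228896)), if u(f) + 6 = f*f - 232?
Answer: 5*I*√2770 ≈ 263.15*I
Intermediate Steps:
c = -30 (c = (-5*2*9)/3 = (-10*9)/3 = (⅓)*(-90) = -30)
u(f) = -238 + f² (u(f) = -6 + (f*f - 232) = -6 + (f² - 232) = -6 + (-232 + f²) = -238 + f²)
√(u(c) + (-167*(-952) - 1*228896)) = √((-238 + (-30)²) + (-167*(-952) - 1*228896)) = √((-238 + 900) + (158984 - 228896)) = √(662 - 69912) = √(-69250) = 5*I*√2770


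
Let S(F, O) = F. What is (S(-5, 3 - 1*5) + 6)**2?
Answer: 1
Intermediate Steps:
(S(-5, 3 - 1*5) + 6)**2 = (-5 + 6)**2 = 1**2 = 1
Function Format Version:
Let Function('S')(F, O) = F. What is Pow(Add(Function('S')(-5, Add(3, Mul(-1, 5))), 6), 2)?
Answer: 1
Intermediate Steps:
Pow(Add(Function('S')(-5, Add(3, Mul(-1, 5))), 6), 2) = Pow(Add(-5, 6), 2) = Pow(1, 2) = 1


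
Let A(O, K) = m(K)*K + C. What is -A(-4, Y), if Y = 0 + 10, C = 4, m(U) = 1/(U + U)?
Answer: -9/2 ≈ -4.5000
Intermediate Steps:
m(U) = 1/(2*U)
Y = 10
A(O, K) = 9/2 (A(O, K) = (1/(2*K))*K + 4 = ½ + 4 = 9/2)
-A(-4, Y) = -1*9/2 = -9/2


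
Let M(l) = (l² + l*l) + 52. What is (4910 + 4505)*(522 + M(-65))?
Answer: 84960960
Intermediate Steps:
M(l) = 52 + 2*l² (M(l) = (l² + l²) + 52 = 2*l² + 52 = 52 + 2*l²)
(4910 + 4505)*(522 + M(-65)) = (4910 + 4505)*(522 + (52 + 2*(-65)²)) = 9415*(522 + (52 + 2*4225)) = 9415*(522 + (52 + 8450)) = 9415*(522 + 8502) = 9415*9024 = 84960960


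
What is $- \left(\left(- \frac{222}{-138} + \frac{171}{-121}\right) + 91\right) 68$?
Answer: $- \frac{17258196}{2783} \approx -6201.3$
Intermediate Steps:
$- \left(\left(- \frac{222}{-138} + \frac{171}{-121}\right) + 91\right) 68 = - \left(\left(\left(-222\right) \left(- \frac{1}{138}\right) + 171 \left(- \frac{1}{121}\right)\right) + 91\right) 68 = - \left(\left(\frac{37}{23} - \frac{171}{121}\right) + 91\right) 68 = - \left(\frac{544}{2783} + 91\right) 68 = - \frac{253797 \cdot 68}{2783} = \left(-1\right) \frac{17258196}{2783} = - \frac{17258196}{2783}$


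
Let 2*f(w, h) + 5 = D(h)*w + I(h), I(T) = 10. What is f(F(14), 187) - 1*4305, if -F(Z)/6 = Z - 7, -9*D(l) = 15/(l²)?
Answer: -300908175/69938 ≈ -4302.5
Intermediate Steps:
D(l) = -5/(3*l²) (D(l) = -5/(3*(l²)) = -5/(3*l²))
F(Z) = 42 - 6*Z (F(Z) = -6*(Z - 7) = -6*(-7 + Z) = 42 - 6*Z)
f(w, h) = 5/2 - 5*w/(6*h²) (f(w, h) = -5/2 + ((-5/(3*h²))*w + 10)/2 = -5/2 + (-5*w/(3*h²) + 10)/2 = -5/2 + (10 - 5*w/(3*h²))/2 = -5/2 + (5 - 5*w/(6*h²)) = 5/2 - 5*w/(6*h²))
f(F(14), 187) - 1*4305 = (5/2 - ⅚*(42 - 6*14)/187²) - 1*4305 = (5/2 - ⅚*(42 - 84)*1/34969) - 4305 = (5/2 - ⅚*(-42)*1/34969) - 4305 = (5/2 + 35/34969) - 4305 = 174915/69938 - 4305 = -300908175/69938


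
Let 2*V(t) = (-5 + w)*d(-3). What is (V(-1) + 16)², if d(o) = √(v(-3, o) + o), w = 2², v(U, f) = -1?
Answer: (16 - I)² ≈ 255.0 - 32.0*I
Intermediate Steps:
w = 4
d(o) = √(-1 + o)
V(t) = -I (V(t) = ((-5 + 4)*√(-1 - 3))/2 = (-√(-4))/2 = (-2*I)/2 = -I)
(V(-1) + 16)² = (-I + 16)² = (16 - I)²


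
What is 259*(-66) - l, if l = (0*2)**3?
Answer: -17094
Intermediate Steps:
l = 0 (l = 0**3 = 0)
259*(-66) - l = 259*(-66) - 1*0 = -17094 + 0 = -17094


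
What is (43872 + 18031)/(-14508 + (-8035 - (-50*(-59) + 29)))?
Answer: -61903/25522 ≈ -2.4255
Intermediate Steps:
(43872 + 18031)/(-14508 + (-8035 - (-50*(-59) + 29))) = 61903/(-14508 + (-8035 - (2950 + 29))) = 61903/(-14508 + (-8035 - 1*2979)) = 61903/(-14508 + (-8035 - 2979)) = 61903/(-14508 - 11014) = 61903/(-25522) = 61903*(-1/25522) = -61903/25522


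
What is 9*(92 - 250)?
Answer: -1422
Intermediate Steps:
9*(92 - 250) = 9*(-158) = -1422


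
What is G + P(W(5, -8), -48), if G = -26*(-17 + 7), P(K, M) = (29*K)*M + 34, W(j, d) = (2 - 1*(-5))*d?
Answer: 78246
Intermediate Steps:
W(j, d) = 7*d (W(j, d) = (2 + 5)*d = 7*d)
P(K, M) = 34 + 29*K*M (P(K, M) = 29*K*M + 34 = 34 + 29*K*M)
G = 260 (G = -26*(-10) = 260)
G + P(W(5, -8), -48) = 260 + (34 + 29*(7*(-8))*(-48)) = 260 + (34 + 29*(-56)*(-48)) = 260 + (34 + 77952) = 260 + 77986 = 78246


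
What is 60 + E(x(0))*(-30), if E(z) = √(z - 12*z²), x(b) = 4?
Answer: 60 - 60*I*√47 ≈ 60.0 - 411.34*I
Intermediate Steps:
60 + E(x(0))*(-30) = 60 + √(4*(1 - 12*4))*(-30) = 60 + √(4*(1 - 48))*(-30) = 60 + √(4*(-47))*(-30) = 60 + √(-188)*(-30) = 60 + (2*I*√47)*(-30) = 60 - 60*I*√47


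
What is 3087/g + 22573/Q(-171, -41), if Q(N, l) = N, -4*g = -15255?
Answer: -12675541/96615 ≈ -131.20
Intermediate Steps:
g = 15255/4 (g = -1/4*(-15255) = 15255/4 ≈ 3813.8)
3087/g + 22573/Q(-171, -41) = 3087/(15255/4) + 22573/(-171) = 3087*(4/15255) + 22573*(-1/171) = 1372/1695 - 22573/171 = -12675541/96615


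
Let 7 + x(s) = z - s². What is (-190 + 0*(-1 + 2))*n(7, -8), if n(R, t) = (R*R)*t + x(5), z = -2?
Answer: 80940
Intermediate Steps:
x(s) = -9 - s² (x(s) = -7 + (-2 - s²) = -9 - s²)
n(R, t) = -34 + t*R² (n(R, t) = (R*R)*t + (-9 - 1*5²) = R²*t + (-9 - 1*25) = t*R² + (-9 - 25) = t*R² - 34 = -34 + t*R²)
(-190 + 0*(-1 + 2))*n(7, -8) = (-190 + 0*(-1 + 2))*(-34 - 8*7²) = (-190 + 0*1)*(-34 - 8*49) = (-190 + 0)*(-34 - 392) = -190*(-426) = 80940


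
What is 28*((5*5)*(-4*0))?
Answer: 0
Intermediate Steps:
28*((5*5)*(-4*0)) = 28*(25*0) = 28*0 = 0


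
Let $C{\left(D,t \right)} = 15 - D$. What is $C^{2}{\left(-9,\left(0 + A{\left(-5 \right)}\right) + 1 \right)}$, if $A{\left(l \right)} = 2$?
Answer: $576$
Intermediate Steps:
$C^{2}{\left(-9,\left(0 + A{\left(-5 \right)}\right) + 1 \right)} = \left(15 - -9\right)^{2} = \left(15 + 9\right)^{2} = 24^{2} = 576$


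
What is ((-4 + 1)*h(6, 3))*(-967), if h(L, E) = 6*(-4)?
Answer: -69624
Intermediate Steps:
h(L, E) = -24
((-4 + 1)*h(6, 3))*(-967) = ((-4 + 1)*(-24))*(-967) = -3*(-24)*(-967) = 72*(-967) = -69624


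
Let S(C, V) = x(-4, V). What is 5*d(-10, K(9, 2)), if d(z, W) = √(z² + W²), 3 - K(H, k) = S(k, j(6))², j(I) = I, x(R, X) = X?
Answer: 5*√1189 ≈ 172.41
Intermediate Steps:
S(C, V) = V
K(H, k) = -33 (K(H, k) = 3 - 1*6² = 3 - 1*36 = 3 - 36 = -33)
d(z, W) = √(W² + z²)
5*d(-10, K(9, 2)) = 5*√((-33)² + (-10)²) = 5*√(1089 + 100) = 5*√1189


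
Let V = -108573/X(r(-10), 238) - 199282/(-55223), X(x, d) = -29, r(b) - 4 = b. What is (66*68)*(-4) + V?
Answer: -22748029627/1601467 ≈ -14205.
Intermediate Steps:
r(b) = 4 + b
V = 6001505957/1601467 (V = -108573/(-29) - 199282/(-55223) = -108573*(-1/29) - 199282*(-1/55223) = 108573/29 + 199282/55223 = 6001505957/1601467 ≈ 3747.5)
(66*68)*(-4) + V = (66*68)*(-4) + 6001505957/1601467 = 4488*(-4) + 6001505957/1601467 = -17952 + 6001505957/1601467 = -22748029627/1601467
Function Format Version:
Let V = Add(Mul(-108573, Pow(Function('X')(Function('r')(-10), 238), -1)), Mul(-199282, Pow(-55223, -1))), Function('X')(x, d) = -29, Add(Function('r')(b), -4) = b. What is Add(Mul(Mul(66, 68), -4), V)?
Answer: Rational(-22748029627, 1601467) ≈ -14205.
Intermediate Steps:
Function('r')(b) = Add(4, b)
V = Rational(6001505957, 1601467) (V = Add(Mul(-108573, Pow(-29, -1)), Mul(-199282, Pow(-55223, -1))) = Add(Mul(-108573, Rational(-1, 29)), Mul(-199282, Rational(-1, 55223))) = Add(Rational(108573, 29), Rational(199282, 55223)) = Rational(6001505957, 1601467) ≈ 3747.5)
Add(Mul(Mul(66, 68), -4), V) = Add(Mul(Mul(66, 68), -4), Rational(6001505957, 1601467)) = Add(Mul(4488, -4), Rational(6001505957, 1601467)) = Add(-17952, Rational(6001505957, 1601467)) = Rational(-22748029627, 1601467)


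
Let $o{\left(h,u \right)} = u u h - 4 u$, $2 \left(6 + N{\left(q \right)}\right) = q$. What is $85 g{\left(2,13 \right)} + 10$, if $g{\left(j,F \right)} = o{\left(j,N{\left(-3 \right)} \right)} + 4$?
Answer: $\frac{24925}{2} \approx 12463.0$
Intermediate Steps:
$N{\left(q \right)} = -6 + \frac{q}{2}$
$o{\left(h,u \right)} = - 4 u + h u^{2}$ ($o{\left(h,u \right)} = u^{2} h - 4 u = h u^{2} - 4 u = - 4 u + h u^{2}$)
$g{\left(j,F \right)} = 34 + \frac{225 j}{4}$ ($g{\left(j,F \right)} = \left(-6 + \frac{1}{2} \left(-3\right)\right) \left(-4 + j \left(-6 + \frac{1}{2} \left(-3\right)\right)\right) + 4 = \left(-6 - \frac{3}{2}\right) \left(-4 + j \left(-6 - \frac{3}{2}\right)\right) + 4 = - \frac{15 \left(-4 + j \left(- \frac{15}{2}\right)\right)}{2} + 4 = - \frac{15 \left(-4 - \frac{15 j}{2}\right)}{2} + 4 = \left(30 + \frac{225 j}{4}\right) + 4 = 34 + \frac{225 j}{4}$)
$85 g{\left(2,13 \right)} + 10 = 85 \left(34 + \frac{225}{4} \cdot 2\right) + 10 = 85 \left(34 + \frac{225}{2}\right) + 10 = 85 \cdot \frac{293}{2} + 10 = \frac{24905}{2} + 10 = \frac{24925}{2}$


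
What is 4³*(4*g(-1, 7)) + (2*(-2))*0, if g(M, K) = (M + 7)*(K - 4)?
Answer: 4608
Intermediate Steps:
g(M, K) = (-4 + K)*(7 + M) (g(M, K) = (7 + M)*(-4 + K) = (-4 + K)*(7 + M))
4³*(4*g(-1, 7)) + (2*(-2))*0 = 4³*(4*(-28 - 4*(-1) + 7*7 + 7*(-1))) + (2*(-2))*0 = 64*(4*(-28 + 4 + 49 - 7)) - 4*0 = 64*(4*18) + 0 = 64*72 + 0 = 4608 + 0 = 4608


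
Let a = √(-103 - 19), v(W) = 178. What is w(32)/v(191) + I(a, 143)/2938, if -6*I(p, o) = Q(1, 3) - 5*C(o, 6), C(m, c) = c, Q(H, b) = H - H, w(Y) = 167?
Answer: 122884/130741 ≈ 0.93990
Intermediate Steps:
Q(H, b) = 0
a = I*√122 (a = √(-122) = I*√122 ≈ 11.045*I)
I(p, o) = 5 (I(p, o) = -(0 - 5*6)/6 = -(0 - 30)/6 = -⅙*(-30) = 5)
w(32)/v(191) + I(a, 143)/2938 = 167/178 + 5/2938 = 122884/130741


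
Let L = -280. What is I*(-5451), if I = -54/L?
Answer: -147177/140 ≈ -1051.3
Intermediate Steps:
I = 27/140 (I = -54/(-280) = -54*(-1/280) = 27/140 ≈ 0.19286)
I*(-5451) = (27/140)*(-5451) = -147177/140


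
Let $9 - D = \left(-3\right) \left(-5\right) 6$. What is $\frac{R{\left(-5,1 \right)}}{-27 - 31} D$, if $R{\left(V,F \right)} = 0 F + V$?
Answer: $- \frac{405}{58} \approx -6.9828$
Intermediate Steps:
$D = -81$ ($D = 9 - \left(-3\right) \left(-5\right) 6 = 9 - 15 \cdot 6 = 9 - 90 = -81$)
$R{\left(V,F \right)} = V$ ($R{\left(V,F \right)} = 0 + V = V$)
$\frac{R{\left(-5,1 \right)}}{-27 - 31} D = - \frac{5}{-27 - 31} \left(-81\right) = - \frac{5}{-58} \left(-81\right) = \left(-5\right) \left(- \frac{1}{58}\right) \left(-81\right) = \frac{5}{58} \left(-81\right) = - \frac{405}{58}$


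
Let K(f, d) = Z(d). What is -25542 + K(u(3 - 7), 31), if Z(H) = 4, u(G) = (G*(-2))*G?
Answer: -25538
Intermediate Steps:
u(G) = -2*G² (u(G) = (-2*G)*G = -2*G²)
K(f, d) = 4
-25542 + K(u(3 - 7), 31) = -25542 + 4 = -25538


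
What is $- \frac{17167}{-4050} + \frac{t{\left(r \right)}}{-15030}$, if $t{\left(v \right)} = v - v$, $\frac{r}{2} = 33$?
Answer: $\frac{17167}{4050} \approx 4.2388$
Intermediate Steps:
$r = 66$ ($r = 2 \cdot 33 = 66$)
$t{\left(v \right)} = 0$
$- \frac{17167}{-4050} + \frac{t{\left(r \right)}}{-15030} = - \frac{17167}{-4050} + \frac{0}{-15030} = \left(-17167\right) \left(- \frac{1}{4050}\right) + 0 \left(- \frac{1}{15030}\right) = \frac{17167}{4050} + 0 = \frac{17167}{4050}$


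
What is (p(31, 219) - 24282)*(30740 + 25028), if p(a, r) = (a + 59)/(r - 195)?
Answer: -1353949446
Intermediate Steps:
p(a, r) = (59 + a)/(-195 + r)
(p(31, 219) - 24282)*(30740 + 25028) = ((59 + 31)/(-195 + 219) - 24282)*(30740 + 25028) = (90/24 - 24282)*55768 = ((1/24)*90 - 24282)*55768 = (15/4 - 24282)*55768 = -97113/4*55768 = -1353949446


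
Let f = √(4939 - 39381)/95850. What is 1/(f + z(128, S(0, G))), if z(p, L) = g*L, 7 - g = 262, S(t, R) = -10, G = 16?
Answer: 689041687500/1757056303126013 - 47925*I*√34442/29869957153142221 ≈ 0.00039216 - 2.9776e-10*I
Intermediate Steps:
g = -255 (g = 7 - 1*262 = 7 - 262 = -255)
z(p, L) = -255*L
f = I*√34442/95850 (f = √(-34442)*(1/95850) = (I*√34442)*(1/95850) = I*√34442/95850 ≈ 0.0019362*I)
1/(f + z(128, S(0, G))) = 1/(I*√34442/95850 - 255*(-10)) = 1/(I*√34442/95850 + 2550) = 1/(2550 + I*√34442/95850)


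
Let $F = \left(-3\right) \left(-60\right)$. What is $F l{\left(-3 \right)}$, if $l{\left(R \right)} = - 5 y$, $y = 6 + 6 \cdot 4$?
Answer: $-27000$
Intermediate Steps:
$y = 30$ ($y = 6 + 24 = 30$)
$F = 180$
$l{\left(R \right)} = -150$ ($l{\left(R \right)} = \left(-5\right) 30 = -150$)
$F l{\left(-3 \right)} = 180 \left(-150\right) = -27000$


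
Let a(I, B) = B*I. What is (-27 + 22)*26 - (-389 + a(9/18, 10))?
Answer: 254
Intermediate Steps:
(-27 + 22)*26 - (-389 + a(9/18, 10)) = (-27 + 22)*26 - (-389 + 10*(9/18)) = -5*26 - (-389 + 10*(9*(1/18))) = -130 - (-389 + 10*(½)) = -130 - (-389 + 5) = -130 - 1*(-384) = -130 + 384 = 254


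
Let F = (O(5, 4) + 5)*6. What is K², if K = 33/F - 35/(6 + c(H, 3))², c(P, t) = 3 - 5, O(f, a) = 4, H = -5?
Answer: 51529/20736 ≈ 2.4850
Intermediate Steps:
c(P, t) = -2
F = 54 (F = (4 + 5)*6 = 9*6 = 54)
K = -227/144 (K = 33/54 - 35/(6 - 2)² = 33*(1/54) - 35/(4²) = 11/18 - 35/16 = -227/144 ≈ -1.5764)
K² = (-227/144)² = 51529/20736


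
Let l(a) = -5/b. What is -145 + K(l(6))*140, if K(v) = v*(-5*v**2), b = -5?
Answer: -845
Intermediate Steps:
l(a) = 1 (l(a) = -5/(-5) = -5*(-1/5) = 1)
K(v) = -5*v**3
-145 + K(l(6))*140 = -145 - 5*1**3*140 = -145 - 5*1*140 = -145 - 5*140 = -145 - 700 = -845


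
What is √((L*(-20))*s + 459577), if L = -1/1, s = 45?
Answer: √460477 ≈ 678.58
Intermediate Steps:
L = -1 (L = -1*1 = -1)
√((L*(-20))*s + 459577) = √(-1*(-20)*45 + 459577) = √(20*45 + 459577) = √(900 + 459577) = √460477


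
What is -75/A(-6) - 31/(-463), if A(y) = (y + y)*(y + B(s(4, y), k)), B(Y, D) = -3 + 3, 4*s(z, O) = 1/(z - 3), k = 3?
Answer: -10831/11112 ≈ -0.97471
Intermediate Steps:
s(z, O) = 1/(4*(-3 + z)) (s(z, O) = 1/(4*(z - 3)) = 1/(4*(-3 + z)))
B(Y, D) = 0
A(y) = 2*y² (A(y) = (y + y)*(y + 0) = (2*y)*y = 2*y²)
-75/A(-6) - 31/(-463) = -75/(2*(-6)²) - 31/(-463) = -75/(2*36) - 31*(-1/463) = -75/72 + 31/463 = -75*1/72 + 31/463 = -25/24 + 31/463 = -10831/11112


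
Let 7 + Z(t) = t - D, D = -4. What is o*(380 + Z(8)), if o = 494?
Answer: 190190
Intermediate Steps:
Z(t) = -3 + t (Z(t) = -7 + (t - 1*(-4)) = -7 + (t + 4) = -7 + (4 + t) = -3 + t)
o*(380 + Z(8)) = 494*(380 + (-3 + 8)) = 494*(380 + 5) = 494*385 = 190190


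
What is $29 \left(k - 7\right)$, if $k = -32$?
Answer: $-1131$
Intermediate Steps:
$29 \left(k - 7\right) = 29 \left(-32 - 7\right) = 29 \left(-39\right) = -1131$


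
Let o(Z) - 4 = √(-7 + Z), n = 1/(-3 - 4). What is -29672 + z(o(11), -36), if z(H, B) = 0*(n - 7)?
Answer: -29672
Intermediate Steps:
n = -⅐ (n = 1/(-7) = -⅐ ≈ -0.14286)
o(Z) = 4 + √(-7 + Z)
z(H, B) = 0 (z(H, B) = 0*(-⅐ - 7) = 0*(-50/7) = 0)
-29672 + z(o(11), -36) = -29672 + 0 = -29672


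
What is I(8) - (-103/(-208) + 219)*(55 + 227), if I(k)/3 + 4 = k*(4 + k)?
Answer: -6408651/104 ≈ -61622.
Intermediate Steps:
I(k) = -12 + 3*k*(4 + k) (I(k) = -12 + 3*(k*(4 + k)) = -12 + 3*k*(4 + k))
I(8) - (-103/(-208) + 219)*(55 + 227) = (-12 + 3*8² + 12*8) - (-103/(-208) + 219)*(55 + 227) = (-12 + 3*64 + 96) - (-103*(-1/208) + 219)*282 = (-12 + 192 + 96) - (103/208 + 219)*282 = 276 - 45655*282/208 = 276 - 1*6437355/104 = 276 - 6437355/104 = -6408651/104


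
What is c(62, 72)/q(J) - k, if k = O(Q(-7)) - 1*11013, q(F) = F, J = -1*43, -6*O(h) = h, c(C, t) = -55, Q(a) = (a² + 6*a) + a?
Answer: 473614/43 ≈ 11014.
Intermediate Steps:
Q(a) = a² + 7*a
O(h) = -h/6
J = -43
k = -11013 (k = -(-7)*(7 - 7)/6 - 1*11013 = -(-7)*0/6 - 11013 = -⅙*0 - 11013 = 0 - 11013 = -11013)
c(62, 72)/q(J) - k = -55/(-43) - 1*(-11013) = -55*(-1/43) + 11013 = 55/43 + 11013 = 473614/43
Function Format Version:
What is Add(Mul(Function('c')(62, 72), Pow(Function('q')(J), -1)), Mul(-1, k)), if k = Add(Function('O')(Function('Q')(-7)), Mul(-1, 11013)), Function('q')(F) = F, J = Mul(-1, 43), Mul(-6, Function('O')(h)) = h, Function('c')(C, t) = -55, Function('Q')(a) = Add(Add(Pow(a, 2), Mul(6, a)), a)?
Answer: Rational(473614, 43) ≈ 11014.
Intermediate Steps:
Function('Q')(a) = Add(Pow(a, 2), Mul(7, a))
Function('O')(h) = Mul(Rational(-1, 6), h)
J = -43
k = -11013 (k = Add(Mul(Rational(-1, 6), Mul(-7, Add(7, -7))), Mul(-1, 11013)) = Add(Mul(Rational(-1, 6), Mul(-7, 0)), -11013) = Add(Mul(Rational(-1, 6), 0), -11013) = Add(0, -11013) = -11013)
Add(Mul(Function('c')(62, 72), Pow(Function('q')(J), -1)), Mul(-1, k)) = Add(Mul(-55, Pow(-43, -1)), Mul(-1, -11013)) = Add(Mul(-55, Rational(-1, 43)), 11013) = Add(Rational(55, 43), 11013) = Rational(473614, 43)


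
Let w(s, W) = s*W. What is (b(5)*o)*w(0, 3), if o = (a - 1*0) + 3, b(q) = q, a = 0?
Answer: 0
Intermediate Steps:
w(s, W) = W*s
o = 3 (o = (0 - 1*0) + 3 = (0 + 0) + 3 = 0 + 3 = 3)
(b(5)*o)*w(0, 3) = (5*3)*(3*0) = 15*0 = 0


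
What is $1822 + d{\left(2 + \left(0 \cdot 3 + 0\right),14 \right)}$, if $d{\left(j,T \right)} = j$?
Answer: $1824$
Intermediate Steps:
$1822 + d{\left(2 + \left(0 \cdot 3 + 0\right),14 \right)} = 1822 + \left(2 + \left(0 \cdot 3 + 0\right)\right) = 1822 + \left(2 + \left(0 + 0\right)\right) = 1822 + \left(2 + 0\right) = 1822 + 2 = 1824$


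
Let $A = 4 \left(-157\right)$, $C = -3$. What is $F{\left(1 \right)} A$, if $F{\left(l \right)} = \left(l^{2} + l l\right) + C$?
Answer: $628$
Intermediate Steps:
$A = -628$
$F{\left(l \right)} = -3 + 2 l^{2}$ ($F{\left(l \right)} = \left(l^{2} + l l\right) - 3 = \left(l^{2} + l^{2}\right) - 3 = 2 l^{2} - 3 = -3 + 2 l^{2}$)
$F{\left(1 \right)} A = \left(-3 + 2 \cdot 1^{2}\right) \left(-628\right) = \left(-3 + 2 \cdot 1\right) \left(-628\right) = \left(-3 + 2\right) \left(-628\right) = \left(-1\right) \left(-628\right) = 628$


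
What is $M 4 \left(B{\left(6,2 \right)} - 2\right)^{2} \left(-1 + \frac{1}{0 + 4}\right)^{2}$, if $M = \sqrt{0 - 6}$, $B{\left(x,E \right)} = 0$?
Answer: $9 i \sqrt{6} \approx 22.045 i$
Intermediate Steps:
$M = i \sqrt{6}$ ($M = \sqrt{-6} = i \sqrt{6} \approx 2.4495 i$)
$M 4 \left(B{\left(6,2 \right)} - 2\right)^{2} \left(-1 + \frac{1}{0 + 4}\right)^{2} = i \sqrt{6} \cdot 4 \left(0 - 2\right)^{2} \left(-1 + \frac{1}{0 + 4}\right)^{2} = 4 i \sqrt{6} \left(-2\right)^{2} \left(-1 + \frac{1}{4}\right)^{2} = 4 i \sqrt{6} \cdot 4 \left(-1 + \frac{1}{4}\right)^{2} = 16 i \sqrt{6} \left(- \frac{3}{4}\right)^{2} = 16 i \sqrt{6} \cdot \frac{9}{16} = 9 i \sqrt{6}$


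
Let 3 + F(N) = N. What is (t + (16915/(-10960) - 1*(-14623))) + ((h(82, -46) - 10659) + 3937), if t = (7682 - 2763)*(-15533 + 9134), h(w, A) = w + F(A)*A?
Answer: -68974448631/2192 ≈ -3.1466e+7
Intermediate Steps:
F(N) = -3 + N
h(w, A) = w + A*(-3 + A) (h(w, A) = w + (-3 + A)*A = w + A*(-3 + A))
t = -31476681 (t = 4919*(-6399) = -31476681)
(t + (16915/(-10960) - 1*(-14623))) + ((h(82, -46) - 10659) + 3937) = (-31476681 + (16915/(-10960) - 1*(-14623))) + (((82 - 46*(-3 - 46)) - 10659) + 3937) = (-31476681 + (16915*(-1/10960) + 14623)) + (((82 - 46*(-49)) - 10659) + 3937) = (-31476681 + (-3383/2192 + 14623)) + (((82 + 2254) - 10659) + 3937) = (-31476681 + 32050233/2192) + ((2336 - 10659) + 3937) = -68964834519/2192 + (-8323 + 3937) = -68964834519/2192 - 4386 = -68974448631/2192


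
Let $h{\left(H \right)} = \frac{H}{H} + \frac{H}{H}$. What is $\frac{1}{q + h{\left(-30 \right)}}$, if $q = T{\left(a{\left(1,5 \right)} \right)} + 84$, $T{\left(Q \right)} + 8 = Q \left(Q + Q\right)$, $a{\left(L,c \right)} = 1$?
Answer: $\frac{1}{80} \approx 0.0125$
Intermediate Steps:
$T{\left(Q \right)} = -8 + 2 Q^{2}$ ($T{\left(Q \right)} = -8 + Q \left(Q + Q\right) = -8 + Q 2 Q = -8 + 2 Q^{2}$)
$h{\left(H \right)} = 2$ ($h{\left(H \right)} = 1 + 1 = 2$)
$q = 78$ ($q = \left(-8 + 2 \cdot 1^{2}\right) + 84 = \left(-8 + 2 \cdot 1\right) + 84 = \left(-8 + 2\right) + 84 = -6 + 84 = 78$)
$\frac{1}{q + h{\left(-30 \right)}} = \frac{1}{78 + 2} = \frac{1}{80}$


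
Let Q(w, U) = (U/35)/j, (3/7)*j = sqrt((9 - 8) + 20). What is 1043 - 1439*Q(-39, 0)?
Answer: 1043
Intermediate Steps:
j = 7*sqrt(21)/3 (j = 7*sqrt((9 - 8) + 20)/3 = 7*sqrt(1 + 20)/3 = 7*sqrt(21)/3 ≈ 10.693)
Q(w, U) = U*sqrt(21)/1715 (Q(w, U) = (U/35)/((7*sqrt(21)/3)) = (U*(1/35))*(sqrt(21)/49) = (U/35)*(sqrt(21)/49) = U*sqrt(21)/1715)
1043 - 1439*Q(-39, 0) = 1043 - 1439*0*sqrt(21)/1715 = 1043 - 1439*0 = 1043 + 0 = 1043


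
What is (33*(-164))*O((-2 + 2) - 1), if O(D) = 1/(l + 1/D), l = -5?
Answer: 902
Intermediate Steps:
O(D) = 1/(-5 + 1/D)
(33*(-164))*O((-2 + 2) - 1) = (33*(-164))*(((-2 + 2) - 1)/(1 - 5*((-2 + 2) - 1))) = -5412*(0 - 1)/(1 - 5*(0 - 1)) = -(-5412)/(1 - 5*(-1)) = -(-5412)/(1 + 5) = -(-5412)/6 = -5412*(-⅙) = 902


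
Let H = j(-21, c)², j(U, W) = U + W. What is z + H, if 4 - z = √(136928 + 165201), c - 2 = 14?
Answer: 29 - √302129 ≈ -520.66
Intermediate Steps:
c = 16 (c = 2 + 14 = 16)
z = 4 - √302129 (z = 4 - √(136928 + 165201) = 4 - √302129 ≈ -545.66)
H = 25 (H = (-21 + 16)² = (-5)² = 25)
z + H = (4 - √302129) + 25 = 29 - √302129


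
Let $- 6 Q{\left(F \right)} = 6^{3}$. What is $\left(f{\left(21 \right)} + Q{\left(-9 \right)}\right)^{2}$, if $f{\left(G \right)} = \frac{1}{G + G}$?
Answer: $\frac{2283121}{1764} \approx 1294.3$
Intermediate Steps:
$f{\left(G \right)} = \frac{1}{2 G}$
$Q{\left(F \right)} = -36$ ($Q{\left(F \right)} = - \frac{6^{3}}{6} = \left(- \frac{1}{6}\right) 216 = -36$)
$\left(f{\left(21 \right)} + Q{\left(-9 \right)}\right)^{2} = \left(\frac{1}{2 \cdot 21} - 36\right)^{2} = \left(\frac{1}{2} \cdot \frac{1}{21} - 36\right)^{2} = \left(\frac{1}{42} - 36\right)^{2} = \left(- \frac{1511}{42}\right)^{2} = \frac{2283121}{1764}$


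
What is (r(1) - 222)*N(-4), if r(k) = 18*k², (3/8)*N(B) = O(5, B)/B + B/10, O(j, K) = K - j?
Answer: -5032/5 ≈ -1006.4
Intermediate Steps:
N(B) = 4*B/15 + 8*(-5 + B)/(3*B) (N(B) = 8*((B - 1*5)/B + B/10)/3 = 8*((B - 5)/B + B*(⅒))/3 = 8*((-5 + B)/B + B/10)/3 = 8*(B/10 + (-5 + B)/B)/3 = 4*B/15 + 8*(-5 + B)/(3*B))
(r(1) - 222)*N(-4) = (18*1² - 222)*((4/15)*(-50 + (-4)² + 10*(-4))/(-4)) = (18*1 - 222)*((4/15)*(-¼)*(-50 + 16 - 40)) = (18 - 222)*((4/15)*(-¼)*(-74)) = -204*74/15 = -5032/5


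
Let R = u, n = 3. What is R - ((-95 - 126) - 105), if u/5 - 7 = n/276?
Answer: 33217/92 ≈ 361.05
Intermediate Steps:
u = 3225/92 (u = 35 + 5*(3/276) = 35 + 5*(3*(1/276)) = 35 + 5*(1/92) = 35 + 5/92 = 3225/92 ≈ 35.054)
R = 3225/92 ≈ 35.054
R - ((-95 - 126) - 105) = 3225/92 - ((-95 - 126) - 105) = 3225/92 - (-221 - 105) = 3225/92 - 1*(-326) = 3225/92 + 326 = 33217/92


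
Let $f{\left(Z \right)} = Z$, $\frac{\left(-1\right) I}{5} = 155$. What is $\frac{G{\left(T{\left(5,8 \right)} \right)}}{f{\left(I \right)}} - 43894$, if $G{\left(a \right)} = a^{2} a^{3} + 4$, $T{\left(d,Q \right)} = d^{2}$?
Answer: $- \frac{43783479}{775} \approx -56495.0$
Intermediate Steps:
$I = -775$ ($I = \left(-5\right) 155 = -775$)
$G{\left(a \right)} = 4 + a^{5}$ ($G{\left(a \right)} = a^{5} + 4 = 4 + a^{5}$)
$\frac{G{\left(T{\left(5,8 \right)} \right)}}{f{\left(I \right)}} - 43894 = \frac{4 + \left(5^{2}\right)^{5}}{-775} - 43894 = \left(4 + 25^{5}\right) \left(- \frac{1}{775}\right) - 43894 = \left(4 + 9765625\right) \left(- \frac{1}{775}\right) - 43894 = 9765629 \left(- \frac{1}{775}\right) - 43894 = - \frac{9765629}{775} - 43894 = - \frac{43783479}{775}$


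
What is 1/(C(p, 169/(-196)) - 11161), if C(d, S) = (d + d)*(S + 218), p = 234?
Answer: 49/4432514 ≈ 1.1055e-5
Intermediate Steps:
C(d, S) = 2*d*(218 + S) (C(d, S) = (2*d)*(218 + S) = 2*d*(218 + S))
1/(C(p, 169/(-196)) - 11161) = 1/(2*234*(218 + 169/(-196)) - 11161) = 1/(2*234*(218 + 169*(-1/196)) - 11161) = 1/(2*234*(218 - 169/196) - 11161) = 1/(2*234*(42559/196) - 11161) = 1/(4979403/49 - 11161) = 1/(4432514/49) = 49/4432514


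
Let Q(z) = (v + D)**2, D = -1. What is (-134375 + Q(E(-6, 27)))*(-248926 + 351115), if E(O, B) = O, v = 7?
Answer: -13727968071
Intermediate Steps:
Q(z) = 36 (Q(z) = (7 - 1)**2 = 6**2 = 36)
(-134375 + Q(E(-6, 27)))*(-248926 + 351115) = (-134375 + 36)*(-248926 + 351115) = -134339*102189 = -13727968071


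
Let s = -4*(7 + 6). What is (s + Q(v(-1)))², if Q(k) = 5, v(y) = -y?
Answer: 2209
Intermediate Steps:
s = -52 (s = -4*13 = -52)
(s + Q(v(-1)))² = (-52 + 5)² = (-47)² = 2209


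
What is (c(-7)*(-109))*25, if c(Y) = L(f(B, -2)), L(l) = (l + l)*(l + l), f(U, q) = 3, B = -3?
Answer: -98100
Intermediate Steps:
L(l) = 4*l**2 (L(l) = (2*l)*(2*l) = 4*l**2)
c(Y) = 36 (c(Y) = 4*3**2 = 4*9 = 36)
(c(-7)*(-109))*25 = (36*(-109))*25 = -3924*25 = -98100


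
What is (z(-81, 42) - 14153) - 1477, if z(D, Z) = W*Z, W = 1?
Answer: -15588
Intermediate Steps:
z(D, Z) = Z (z(D, Z) = 1*Z = Z)
(z(-81, 42) - 14153) - 1477 = (42 - 14153) - 1477 = -14111 - 1477 = -15588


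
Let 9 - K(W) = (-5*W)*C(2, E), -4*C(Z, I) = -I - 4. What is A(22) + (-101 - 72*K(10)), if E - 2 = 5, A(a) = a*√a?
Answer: -10649 + 22*√22 ≈ -10546.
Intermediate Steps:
A(a) = a^(3/2)
E = 7 (E = 2 + 5 = 7)
C(Z, I) = 1 + I/4 (C(Z, I) = -(-I - 4)/4 = -(-4 - I)/4 = 1 + I/4)
K(W) = 9 + 55*W/4 (K(W) = 9 - (-5*W)*(1 + (¼)*7) = 9 - (-5*W)*(1 + 7/4) = 9 - (-5*W)*11/4 = 9 - (-55)*W/4 = 9 + 55*W/4)
A(22) + (-101 - 72*K(10)) = 22^(3/2) + (-101 - 72*(9 + (55/4)*10)) = 22*√22 + (-101 - 72*(9 + 275/2)) = 22*√22 + (-101 - 72*293/2) = 22*√22 + (-101 - 10548) = 22*√22 - 10649 = -10649 + 22*√22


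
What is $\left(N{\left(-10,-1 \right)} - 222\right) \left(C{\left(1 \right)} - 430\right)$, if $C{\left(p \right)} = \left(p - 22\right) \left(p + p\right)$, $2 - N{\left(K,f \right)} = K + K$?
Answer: $94400$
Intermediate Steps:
$N{\left(K,f \right)} = 2 - 2 K$ ($N{\left(K,f \right)} = 2 - \left(K + K\right) = 2 - 2 K$)
$C{\left(p \right)} = 2 p \left(-22 + p\right)$ ($C{\left(p \right)} = \left(-22 + p\right) 2 p = 2 p \left(-22 + p\right)$)
$\left(N{\left(-10,-1 \right)} - 222\right) \left(C{\left(1 \right)} - 430\right) = \left(\left(2 - -20\right) - 222\right) \left(2 \cdot 1 \left(-22 + 1\right) - 430\right) = \left(\left(2 + 20\right) - 222\right) \left(2 \cdot 1 \left(-21\right) - 430\right) = \left(22 - 222\right) \left(-42 - 430\right) = \left(-200\right) \left(-472\right) = 94400$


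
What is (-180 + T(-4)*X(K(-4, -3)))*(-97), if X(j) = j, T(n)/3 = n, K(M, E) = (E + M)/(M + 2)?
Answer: 21534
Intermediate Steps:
K(M, E) = (E + M)/(2 + M)
T(n) = 3*n
(-180 + T(-4)*X(K(-4, -3)))*(-97) = (-180 + (3*(-4))*((-3 - 4)/(2 - 4)))*(-97) = (-180 - 12*(-7)/(-2))*(-97) = (-180 - (-6)*(-7))*(-97) = (-180 - 12*7/2)*(-97) = (-180 - 42)*(-97) = -222*(-97) = 21534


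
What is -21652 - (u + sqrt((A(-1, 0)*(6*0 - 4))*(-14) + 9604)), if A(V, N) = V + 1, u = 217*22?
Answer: -26524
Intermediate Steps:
u = 4774
A(V, N) = 1 + V
-21652 - (u + sqrt((A(-1, 0)*(6*0 - 4))*(-14) + 9604)) = -21652 - (4774 + sqrt(((1 - 1)*(6*0 - 4))*(-14) + 9604)) = -21652 - (4774 + sqrt((0*(0 - 4))*(-14) + 9604)) = -21652 - (4774 + sqrt((0*(-4))*(-14) + 9604)) = -21652 - (4774 + sqrt(0*(-14) + 9604)) = -21652 - (4774 + sqrt(0 + 9604)) = -21652 - (4774 + sqrt(9604)) = -21652 - (4774 + 98) = -21652 - 1*4872 = -21652 - 4872 = -26524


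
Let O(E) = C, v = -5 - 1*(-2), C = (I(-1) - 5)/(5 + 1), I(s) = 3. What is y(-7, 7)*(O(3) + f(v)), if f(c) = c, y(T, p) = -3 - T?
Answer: -40/3 ≈ -13.333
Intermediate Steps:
C = -⅓ (C = (3 - 5)/(5 + 1) = -2/6 = -2*⅙ = -⅓ ≈ -0.33333)
v = -3 (v = -5 + 2 = -3)
O(E) = -⅓
y(-7, 7)*(O(3) + f(v)) = (-3 - 1*(-7))*(-⅓ - 3) = (-3 + 7)*(-10/3) = 4*(-10/3) = -40/3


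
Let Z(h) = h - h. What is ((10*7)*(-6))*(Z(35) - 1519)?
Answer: 637980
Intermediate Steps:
Z(h) = 0
((10*7)*(-6))*(Z(35) - 1519) = ((10*7)*(-6))*(0 - 1519) = (70*(-6))*(-1519) = -420*(-1519) = 637980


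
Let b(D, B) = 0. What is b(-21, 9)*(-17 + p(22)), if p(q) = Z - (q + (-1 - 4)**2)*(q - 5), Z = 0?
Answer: 0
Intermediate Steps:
p(q) = -(-5 + q)*(25 + q) (p(q) = 0 - (q + (-1 - 4)**2)*(q - 5) = 0 - (q + (-5)**2)*(-5 + q) = 0 - (q + 25)*(-5 + q) = 0 - (25 + q)*(-5 + q) = 0 - (-5 + q)*(25 + q) = -(-5 + q)*(25 + q))
b(-21, 9)*(-17 + p(22)) = 0*(-17 + (125 - 1*22**2 - 20*22)) = 0*(-17 + (125 - 1*484 - 440)) = 0*(-17 + (125 - 484 - 440)) = 0*(-17 - 799) = 0*(-816) = 0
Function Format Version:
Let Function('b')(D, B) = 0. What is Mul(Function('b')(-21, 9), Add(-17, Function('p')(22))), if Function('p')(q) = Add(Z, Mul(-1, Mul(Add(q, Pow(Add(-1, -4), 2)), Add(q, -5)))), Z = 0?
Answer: 0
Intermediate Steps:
Function('p')(q) = Mul(-1, Add(-5, q), Add(25, q)) (Function('p')(q) = Add(0, Mul(-1, Mul(Add(q, Pow(Add(-1, -4), 2)), Add(q, -5)))) = Add(0, Mul(-1, Mul(Add(q, Pow(-5, 2)), Add(-5, q)))) = Add(0, Mul(-1, Mul(Add(q, 25), Add(-5, q)))) = Add(0, Mul(-1, Mul(Add(25, q), Add(-5, q)))) = Add(0, Mul(-1, Mul(Add(-5, q), Add(25, q)))) = Add(0, Mul(-1, Add(-5, q), Add(25, q))) = Mul(-1, Add(-5, q), Add(25, q)))
Mul(Function('b')(-21, 9), Add(-17, Function('p')(22))) = Mul(0, Add(-17, Add(125, Mul(-1, Pow(22, 2)), Mul(-20, 22)))) = Mul(0, Add(-17, Add(125, Mul(-1, 484), -440))) = Mul(0, Add(-17, Add(125, -484, -440))) = Mul(0, Add(-17, -799)) = Mul(0, -816) = 0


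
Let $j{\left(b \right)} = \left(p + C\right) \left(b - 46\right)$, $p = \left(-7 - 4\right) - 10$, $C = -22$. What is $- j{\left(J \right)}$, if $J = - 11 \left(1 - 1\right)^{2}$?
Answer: $-1978$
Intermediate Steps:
$p = -21$ ($p = -11 - 10 = -21$)
$J = 0$ ($J = - 11 \cdot 0^{2} = \left(-11\right) 0 = 0$)
$j{\left(b \right)} = 1978 - 43 b$ ($j{\left(b \right)} = \left(-21 - 22\right) \left(b - 46\right) = - 43 \left(-46 + b\right) = 1978 - 43 b$)
$- j{\left(J \right)} = - (1978 - 0) = - (1978 + 0) = \left(-1\right) 1978 = -1978$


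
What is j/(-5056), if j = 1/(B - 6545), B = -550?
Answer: 1/35872320 ≈ 2.7877e-8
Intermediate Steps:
j = -1/7095 (j = 1/(-550 - 6545) = 1/(-7095) = -1/7095 ≈ -0.00014094)
j/(-5056) = -1/7095/(-5056) = -1/7095*(-1/5056) = 1/35872320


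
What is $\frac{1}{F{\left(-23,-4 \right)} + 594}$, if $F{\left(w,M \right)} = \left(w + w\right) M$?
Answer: $\frac{1}{778} \approx 0.0012853$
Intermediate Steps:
$F{\left(w,M \right)} = 2 M w$ ($F{\left(w,M \right)} = 2 w M = 2 M w$)
$\frac{1}{F{\left(-23,-4 \right)} + 594} = \frac{1}{2 \left(-4\right) \left(-23\right) + 594} = \frac{1}{184 + 594} = \frac{1}{778}$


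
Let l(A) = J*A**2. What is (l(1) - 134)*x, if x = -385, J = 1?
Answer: 51205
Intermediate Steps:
l(A) = A**2 (l(A) = 1*A**2 = A**2)
(l(1) - 134)*x = (1**2 - 134)*(-385) = (1 - 134)*(-385) = -133*(-385) = 51205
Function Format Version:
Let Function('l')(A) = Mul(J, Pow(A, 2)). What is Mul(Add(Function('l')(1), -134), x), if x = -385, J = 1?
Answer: 51205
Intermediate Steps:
Function('l')(A) = Pow(A, 2) (Function('l')(A) = Mul(1, Pow(A, 2)) = Pow(A, 2))
Mul(Add(Function('l')(1), -134), x) = Mul(Add(Pow(1, 2), -134), -385) = Mul(Add(1, -134), -385) = Mul(-133, -385) = 51205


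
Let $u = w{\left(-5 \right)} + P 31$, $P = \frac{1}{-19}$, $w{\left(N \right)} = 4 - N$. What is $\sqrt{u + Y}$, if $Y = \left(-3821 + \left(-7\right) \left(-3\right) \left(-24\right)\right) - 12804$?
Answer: $\frac{7 i \sqrt{126141}}{19} \approx 130.85 i$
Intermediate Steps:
$P = - \frac{1}{19} \approx -0.052632$
$u = \frac{140}{19}$ ($u = \left(4 - -5\right) - \frac{31}{19} = \left(4 + 5\right) - \frac{31}{19} = 9 - \frac{31}{19} = \frac{140}{19} \approx 7.3684$)
$Y = -17129$ ($Y = \left(-3821 + 21 \left(-24\right)\right) - 12804 = \left(-3821 - 504\right) - 12804 = -4325 - 12804 = -17129$)
$\sqrt{u + Y} = \sqrt{\frac{140}{19} - 17129} = \sqrt{- \frac{325311}{19}} = \frac{7 i \sqrt{126141}}{19}$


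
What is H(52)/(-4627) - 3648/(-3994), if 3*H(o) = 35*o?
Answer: 3097772/3960051 ≈ 0.78226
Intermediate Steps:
H(o) = 35*o/3 (H(o) = (35*o)/3 = 35*o/3)
H(52)/(-4627) - 3648/(-3994) = ((35/3)*52)/(-4627) - 3648/(-3994) = (1820/3)*(-1/4627) - 3648*(-1/3994) = -260/1983 + 1824/1997 = 3097772/3960051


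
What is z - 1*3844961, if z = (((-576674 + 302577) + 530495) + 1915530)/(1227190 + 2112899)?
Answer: -4280836589867/1113363 ≈ -3.8450e+6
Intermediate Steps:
z = 723976/1113363 (z = ((-274097 + 530495) + 1915530)/3340089 = (256398 + 1915530)*(1/3340089) = 2171928*(1/3340089) = 723976/1113363 ≈ 0.65026)
z - 1*3844961 = 723976/1113363 - 1*3844961 = 723976/1113363 - 3844961 = -4280836589867/1113363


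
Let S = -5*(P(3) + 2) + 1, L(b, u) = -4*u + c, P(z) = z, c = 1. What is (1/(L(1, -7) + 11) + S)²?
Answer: 919681/1600 ≈ 574.80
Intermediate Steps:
L(b, u) = 1 - 4*u (L(b, u) = -4*u + 1 = 1 - 4*u)
S = -24 (S = -5*(3 + 2) + 1 = -5*5 + 1 = -25 + 1 = -24)
(1/(L(1, -7) + 11) + S)² = (1/((1 - 4*(-7)) + 11) - 24)² = (1/((1 + 28) + 11) - 24)² = (1/(29 + 11) - 24)² = (1/40 - 24)² = (-959/40)² = 919681/1600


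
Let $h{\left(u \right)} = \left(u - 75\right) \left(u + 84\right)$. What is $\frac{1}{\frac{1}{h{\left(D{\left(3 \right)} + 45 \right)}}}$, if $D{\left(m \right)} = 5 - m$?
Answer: $-3668$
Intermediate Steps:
$h{\left(u \right)} = \left(-75 + u\right) \left(84 + u\right)$
$\frac{1}{\frac{1}{h{\left(D{\left(3 \right)} + 45 \right)}}} = \frac{1}{\frac{1}{-6300 + \left(\left(5 - 3\right) + 45\right)^{2} + 9 \left(\left(5 - 3\right) + 45\right)}} = \frac{1}{\frac{1}{-6300 + \left(2 + 45\right)^{2} + 9 \left(2 + 45\right)}} = \frac{1}{\frac{1}{-6300 + 47^{2} + 9 \cdot 47}} = \frac{1}{\frac{1}{-6300 + 2209 + 423}} = \frac{1}{\frac{1}{-3668}} = \frac{1}{- \frac{1}{3668}} = -3668$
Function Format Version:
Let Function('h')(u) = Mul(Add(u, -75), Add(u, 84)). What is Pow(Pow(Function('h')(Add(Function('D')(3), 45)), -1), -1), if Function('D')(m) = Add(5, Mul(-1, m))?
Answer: -3668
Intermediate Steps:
Function('h')(u) = Mul(Add(-75, u), Add(84, u))
Pow(Pow(Function('h')(Add(Function('D')(3), 45)), -1), -1) = Pow(Pow(Add(-6300, Pow(Add(Add(5, Mul(-1, 3)), 45), 2), Mul(9, Add(Add(5, Mul(-1, 3)), 45))), -1), -1) = Pow(Pow(Add(-6300, Pow(Add(Add(5, -3), 45), 2), Mul(9, Add(Add(5, -3), 45))), -1), -1) = Pow(Pow(Add(-6300, Pow(Add(2, 45), 2), Mul(9, Add(2, 45))), -1), -1) = Pow(Pow(Add(-6300, Pow(47, 2), Mul(9, 47)), -1), -1) = Pow(Pow(Add(-6300, 2209, 423), -1), -1) = Pow(Pow(-3668, -1), -1) = Pow(Rational(-1, 3668), -1) = -3668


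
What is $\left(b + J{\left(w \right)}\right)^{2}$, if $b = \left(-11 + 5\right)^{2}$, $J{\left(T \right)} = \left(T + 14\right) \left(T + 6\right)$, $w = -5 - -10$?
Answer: $60025$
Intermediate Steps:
$w = 5$ ($w = -5 + 10 = 5$)
$J{\left(T \right)} = \left(6 + T\right) \left(14 + T\right)$ ($J{\left(T \right)} = \left(14 + T\right) \left(6 + T\right) = \left(6 + T\right) \left(14 + T\right)$)
$b = 36$ ($b = \left(-6\right)^{2} = 36$)
$\left(b + J{\left(w \right)}\right)^{2} = \left(36 + \left(84 + 5^{2} + 20 \cdot 5\right)\right)^{2} = \left(36 + \left(84 + 25 + 100\right)\right)^{2} = \left(36 + 209\right)^{2} = 245^{2} = 60025$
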